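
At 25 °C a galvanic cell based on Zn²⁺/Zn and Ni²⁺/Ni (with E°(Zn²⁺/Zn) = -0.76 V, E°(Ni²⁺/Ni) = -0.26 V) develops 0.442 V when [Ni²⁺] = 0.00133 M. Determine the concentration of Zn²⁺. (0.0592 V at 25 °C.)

0.12 M

From the Nernst equation, log Q = n(E° − E)/0.0592 = 2(0.50 − 0.442)/0.0592 = 1.959, so Q = 91.1.
With Q = [Zn²⁺]/[Ni²⁺] and the known concentrations, [Zn²⁺] in the numerator gives [Zn²⁺] = 0.12 M.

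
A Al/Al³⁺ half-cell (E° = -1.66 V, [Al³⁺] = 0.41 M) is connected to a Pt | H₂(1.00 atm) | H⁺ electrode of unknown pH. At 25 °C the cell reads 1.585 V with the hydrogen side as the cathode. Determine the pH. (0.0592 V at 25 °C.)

pH = 1.40

E°_cell = 1.66 V and n = 6.
log Q = n(E° − E)/0.0592 = 6×(1.66 − 1.585)/0.0592 = 7.601.
With Q = [Al³⁺]^2·P(H₂)^3 / [H⁺]^6, solving for [H⁺] gives log[H⁺] = -1.396, so pH = 1.40.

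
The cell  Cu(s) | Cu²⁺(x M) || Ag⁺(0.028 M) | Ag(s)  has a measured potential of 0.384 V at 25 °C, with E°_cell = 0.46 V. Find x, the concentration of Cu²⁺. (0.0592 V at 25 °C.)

From the Nernst equation, log Q = n(E° − E)/0.0592 = 2(0.46 − 0.384)/0.0592 = 2.568, so Q = 369.
With Q = [Cu²⁺]/[Ag⁺]^2 and the known concentrations, [Cu²⁺] in the numerator gives [Cu²⁺] = 0.29 M.

0.29 M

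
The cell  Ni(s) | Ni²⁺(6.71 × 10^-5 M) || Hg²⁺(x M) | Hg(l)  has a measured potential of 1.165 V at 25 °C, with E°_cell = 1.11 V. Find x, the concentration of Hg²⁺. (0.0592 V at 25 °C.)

From the Nernst equation, log Q = n(E° − E)/0.0592 = 2(1.11 − 1.165)/0.0592 = -1.858, so Q = 0.0139.
With Q = [Ni²⁺]/[Hg²⁺] and the known concentrations, [Hg²⁺] in the denominator gives [Hg²⁺] = 0.0048 M.

0.0048 M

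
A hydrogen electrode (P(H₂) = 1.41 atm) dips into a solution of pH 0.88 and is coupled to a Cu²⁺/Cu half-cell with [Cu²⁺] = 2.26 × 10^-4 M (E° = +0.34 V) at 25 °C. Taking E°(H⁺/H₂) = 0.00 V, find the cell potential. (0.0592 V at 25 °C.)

0.29 V

The Cu²⁺/Cu couple is the cathode, so E°_cell = 0.34 V; n = 2.
[H⁺] = 10^(−0.88) = 0.13 M, and Q = [H⁺]^2 / ([Cu²⁺]·P(H₂)) = 54.5.
E = E° − (0.0592/2) log Q = 0.34 − (0.0592/2)(1.737) = 0.289 V.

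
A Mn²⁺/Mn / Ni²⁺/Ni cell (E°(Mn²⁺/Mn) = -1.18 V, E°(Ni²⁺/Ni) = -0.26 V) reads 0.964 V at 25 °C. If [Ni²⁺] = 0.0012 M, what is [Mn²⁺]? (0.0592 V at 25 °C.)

From the Nernst equation, log Q = n(E° − E)/0.0592 = 2(0.92 − 0.964)/0.0592 = -1.486, so Q = 0.0326.
With Q = [Mn²⁺]/[Ni²⁺] and the known concentrations, [Mn²⁺] in the numerator gives [Mn²⁺] = 3.9 × 10^-5 M.

3.9 × 10^-5 M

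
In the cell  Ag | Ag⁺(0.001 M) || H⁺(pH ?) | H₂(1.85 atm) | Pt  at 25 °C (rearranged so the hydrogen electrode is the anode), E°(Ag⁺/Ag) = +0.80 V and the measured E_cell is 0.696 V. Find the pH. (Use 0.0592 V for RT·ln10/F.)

pH = 1.11

E°_cell = 0.80 V and n = 2.
log Q = n(E° − E)/0.0592 = 2×(0.80 − 0.696)/0.0592 = 3.514.
With Q = [H⁺]^2 / ([Ag⁺]^2·P(H₂)), solving for [H⁺] gives log[H⁺] = -1.110, so pH = 1.11.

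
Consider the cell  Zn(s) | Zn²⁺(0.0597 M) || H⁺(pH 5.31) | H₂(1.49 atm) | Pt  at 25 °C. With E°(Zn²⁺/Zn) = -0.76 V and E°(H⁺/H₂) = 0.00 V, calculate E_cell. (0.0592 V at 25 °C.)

The hydrogen couple is the cathode, so E°_cell = 0.76 V; n = 2.
[H⁺] = 10^(−5.31) = 4.9 × 10^-6 M, and Q = [Zn²⁺]·P(H₂) / [H⁺]^2 = 3.71 × 10^9.
E = E° − (0.0592/2) log Q = 0.76 − (0.0592/2)(9.569) = 0.477 V.

0.48 V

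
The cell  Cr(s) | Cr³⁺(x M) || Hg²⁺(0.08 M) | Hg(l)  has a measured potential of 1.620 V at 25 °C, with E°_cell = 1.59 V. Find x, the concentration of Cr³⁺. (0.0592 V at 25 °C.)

6.8 × 10^-4 M

From the Nernst equation, log Q = n(E° − E)/0.0592 = 6(1.59 − 1.620)/0.0592 = -3.041, so Q = 9.11 × 10^-4.
With Q = [Cr³⁺]^2/[Hg²⁺]^3 and the known concentrations, [Cr³⁺]^2 in the numerator gives [Cr³⁺] = 6.8 × 10^-4 M.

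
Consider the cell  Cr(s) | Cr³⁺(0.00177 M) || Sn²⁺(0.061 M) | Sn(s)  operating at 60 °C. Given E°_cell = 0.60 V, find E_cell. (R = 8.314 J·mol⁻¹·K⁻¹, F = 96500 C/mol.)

0.620 V

Balancing electrons gives n = 6; the reaction quotient is Q = [Cr³⁺]^2/[Sn²⁺]^3 = 0.0138.
E = E° − (RT/nF) ln Q = 0.60 − (8.314×333)/(6×96500) × (-4.283) = 0.600 + 0.020 = 0.620 V.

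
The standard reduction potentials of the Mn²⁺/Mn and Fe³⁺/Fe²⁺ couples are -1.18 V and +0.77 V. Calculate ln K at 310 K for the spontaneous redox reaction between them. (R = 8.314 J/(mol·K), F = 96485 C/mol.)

ln K = 146.0

E°_cell = +0.77 − (-1.18) = 1.95 V, with n = 2 electrons transferred.
At equilibrium E = 0, so the Nernst equation gives ln K = nFE°/RT = (2)(96485)(1.95)/((8.314)(310)) = 146.00.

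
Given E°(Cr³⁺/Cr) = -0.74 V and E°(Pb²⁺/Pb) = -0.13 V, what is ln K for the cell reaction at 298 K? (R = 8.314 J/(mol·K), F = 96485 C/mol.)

E°_cell = -0.13 − (-0.74) = 0.61 V, with n = 6 electrons transferred.
At equilibrium E = 0, so the Nernst equation gives ln K = nFE°/RT = (6)(96485)(0.61)/((8.314)(298)) = 142.53.

ln K = 142.5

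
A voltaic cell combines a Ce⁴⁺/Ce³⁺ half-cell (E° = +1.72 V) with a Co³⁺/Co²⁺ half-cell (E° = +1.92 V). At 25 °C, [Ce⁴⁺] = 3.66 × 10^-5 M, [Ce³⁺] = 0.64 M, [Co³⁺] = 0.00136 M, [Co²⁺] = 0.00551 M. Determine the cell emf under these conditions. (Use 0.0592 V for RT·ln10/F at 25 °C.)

The Co³⁺/Co²⁺ couple has the higher reduction potential and acts as the cathode, so E°_cell = +1.92 − (+1.72) = 0.20 V.
Balancing electrons gives n = 1; the reaction quotient is Q = [Ce⁴⁺]·[Co²⁺]/([Ce³⁺]·[Co³⁺]) = 2.32 × 10^-4.
At 25 °C, E = E° − (0.0592/n) log Q = 0.20 − (0.0592/1)(-3.635) = 0.200 + 0.215 = 0.415 V.

0.415 V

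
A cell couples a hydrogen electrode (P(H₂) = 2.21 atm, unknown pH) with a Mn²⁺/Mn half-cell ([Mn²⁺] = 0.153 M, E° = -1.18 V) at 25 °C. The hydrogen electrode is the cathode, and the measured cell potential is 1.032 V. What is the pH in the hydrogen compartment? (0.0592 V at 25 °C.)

pH = 2.74

E°_cell = 1.18 V and n = 2.
log Q = n(E° − E)/0.0592 = 2×(1.18 − 1.032)/0.0592 = 5.000.
With Q = [Mn²⁺]·P(H₂) / [H⁺]^2, solving for [H⁺] gives log[H⁺] = -2.735, so pH = 2.74.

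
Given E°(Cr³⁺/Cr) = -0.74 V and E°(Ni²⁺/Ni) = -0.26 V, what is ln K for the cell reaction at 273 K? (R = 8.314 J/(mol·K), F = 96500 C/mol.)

ln K = 122.4

E°_cell = -0.26 − (-0.74) = 0.48 V, with n = 6 electrons transferred.
At equilibrium E = 0, so the Nernst equation gives ln K = nFE°/RT = (6)(96500)(0.48)/((8.314)(273)) = 122.45.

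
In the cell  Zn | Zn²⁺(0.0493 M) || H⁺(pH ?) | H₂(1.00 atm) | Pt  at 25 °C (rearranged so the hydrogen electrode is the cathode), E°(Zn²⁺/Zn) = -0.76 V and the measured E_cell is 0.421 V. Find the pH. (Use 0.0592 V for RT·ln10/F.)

E°_cell = 0.76 V and n = 2.
log Q = n(E° − E)/0.0592 = 2×(0.76 − 0.421)/0.0592 = 11.453.
With Q = [Zn²⁺]·P(H₂) / [H⁺]^2, solving for [H⁺] gives log[H⁺] = -6.380, so pH = 6.38.

pH = 6.38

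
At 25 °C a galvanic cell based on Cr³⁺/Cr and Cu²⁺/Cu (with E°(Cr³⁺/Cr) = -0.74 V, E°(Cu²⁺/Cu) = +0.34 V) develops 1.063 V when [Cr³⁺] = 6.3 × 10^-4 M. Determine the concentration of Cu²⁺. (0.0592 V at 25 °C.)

From the Nernst equation, log Q = n(E° − E)/0.0592 = 6(1.08 − 1.063)/0.0592 = 1.723, so Q = 52.8.
With Q = [Cr³⁺]^2/[Cu²⁺]^3 and the known concentrations, [Cu²⁺]^3 in the denominator gives [Cu²⁺] = 0.002 M.

0.002 M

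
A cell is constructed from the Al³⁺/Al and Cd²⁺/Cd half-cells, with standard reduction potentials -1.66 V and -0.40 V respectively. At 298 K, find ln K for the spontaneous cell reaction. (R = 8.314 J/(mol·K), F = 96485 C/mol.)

E°_cell = -0.40 − (-1.66) = 1.26 V, with n = 6 electrons transferred.
At equilibrium E = 0, so the Nernst equation gives ln K = nFE°/RT = (6)(96485)(1.26)/((8.314)(298)) = 294.41.

ln K = 294.4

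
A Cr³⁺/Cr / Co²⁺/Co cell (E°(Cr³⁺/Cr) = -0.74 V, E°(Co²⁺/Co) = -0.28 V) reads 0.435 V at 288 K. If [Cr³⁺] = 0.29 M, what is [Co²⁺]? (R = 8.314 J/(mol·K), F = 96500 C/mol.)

0.058 M

From the Nernst equation, ln Q = nF(E° − E)/RT = 6×96500×(0.46 − 0.435)/(8.314×288) = 6.045, so Q = 422.
With Q = [Cr³⁺]^2/[Co²⁺]^3 and the known concentrations, [Co²⁺]^3 in the denominator gives [Co²⁺] = 0.058 M.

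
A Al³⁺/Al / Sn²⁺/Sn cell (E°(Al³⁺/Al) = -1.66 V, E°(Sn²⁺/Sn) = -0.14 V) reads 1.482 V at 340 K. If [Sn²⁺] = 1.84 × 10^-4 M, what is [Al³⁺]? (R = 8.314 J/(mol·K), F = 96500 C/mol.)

1.2 × 10^-4 M

From the Nernst equation, ln Q = nF(E° − E)/RT = 6×96500×(1.52 − 1.482)/(8.314×340) = 7.783, so Q = 2400.
With Q = [Al³⁺]^2/[Sn²⁺]^3 and the known concentrations, [Al³⁺]^2 in the numerator gives [Al³⁺] = 1.2 × 10^-4 M.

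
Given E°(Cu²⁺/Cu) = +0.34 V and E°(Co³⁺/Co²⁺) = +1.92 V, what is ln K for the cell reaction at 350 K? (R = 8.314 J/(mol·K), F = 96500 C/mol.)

E°_cell = +1.92 − (+0.34) = 1.58 V, with n = 2 electrons transferred.
At equilibrium E = 0, so the Nernst equation gives ln K = nFE°/RT = (2)(96500)(1.58)/((8.314)(350)) = 104.79.

ln K = 104.8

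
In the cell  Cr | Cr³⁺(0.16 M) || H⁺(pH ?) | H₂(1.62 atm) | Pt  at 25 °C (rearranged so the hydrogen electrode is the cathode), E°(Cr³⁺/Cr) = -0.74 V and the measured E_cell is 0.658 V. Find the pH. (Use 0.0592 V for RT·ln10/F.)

E°_cell = 0.74 V and n = 6.
log Q = n(E° − E)/0.0592 = 6×(0.74 − 0.658)/0.0592 = 8.311.
With Q = [Cr³⁺]^2·P(H₂)^3 / [H⁺]^6, solving for [H⁺] gives log[H⁺] = -1.546, so pH = 1.55.

pH = 1.55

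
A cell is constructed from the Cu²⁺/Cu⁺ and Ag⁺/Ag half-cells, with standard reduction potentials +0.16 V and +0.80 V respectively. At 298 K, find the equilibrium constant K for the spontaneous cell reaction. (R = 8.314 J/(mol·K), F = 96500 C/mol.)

6.7 × 10^10

E°_cell = +0.80 − (+0.16) = 0.64 V, with n = 1 electron transferred.
At equilibrium E = 0, so the Nernst equation gives ln K = nFE°/RT = (1)(96500)(0.64)/((8.314)(298)) = 24.93.
K = e^24.93 = 6.7 × 10^10.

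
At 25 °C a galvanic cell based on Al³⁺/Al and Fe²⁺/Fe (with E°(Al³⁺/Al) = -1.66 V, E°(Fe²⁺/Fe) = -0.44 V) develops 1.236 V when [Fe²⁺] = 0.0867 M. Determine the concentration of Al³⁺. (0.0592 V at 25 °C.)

0.0039 M

From the Nernst equation, log Q = n(E° − E)/0.0592 = 6(1.22 − 1.236)/0.0592 = -1.622, so Q = 0.0239.
With Q = [Al³⁺]^2/[Fe²⁺]^3 and the known concentrations, [Al³⁺]^2 in the numerator gives [Al³⁺] = 0.0039 M.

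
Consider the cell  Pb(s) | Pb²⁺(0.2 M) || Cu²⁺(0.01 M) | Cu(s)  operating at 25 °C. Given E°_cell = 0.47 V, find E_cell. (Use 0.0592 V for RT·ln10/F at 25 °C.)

0.431 V

Balancing electrons gives n = 2; the reaction quotient is Q = [Pb²⁺]/[Cu²⁺] = 20.0.
At 25 °C, E = E° − (0.0592/n) log Q = 0.47 − (0.0592/2)(1.301) = 0.470 − 0.039 = 0.431 V.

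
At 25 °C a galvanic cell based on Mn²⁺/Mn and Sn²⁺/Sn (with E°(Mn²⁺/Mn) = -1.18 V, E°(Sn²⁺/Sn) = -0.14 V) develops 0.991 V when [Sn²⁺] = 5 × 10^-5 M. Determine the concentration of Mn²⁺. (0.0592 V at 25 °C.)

0.0023 M

From the Nernst equation, log Q = n(E° − E)/0.0592 = 2(1.04 − 0.991)/0.0592 = 1.655, so Q = 45.2.
With Q = [Mn²⁺]/[Sn²⁺] and the known concentrations, [Mn²⁺] in the numerator gives [Mn²⁺] = 0.0023 M.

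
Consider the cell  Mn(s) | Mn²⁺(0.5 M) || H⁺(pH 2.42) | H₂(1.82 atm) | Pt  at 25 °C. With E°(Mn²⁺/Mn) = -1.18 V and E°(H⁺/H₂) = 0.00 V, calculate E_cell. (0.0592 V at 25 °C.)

1.04 V

The hydrogen couple is the cathode, so E°_cell = 1.18 V; n = 2.
[H⁺] = 10^(−2.42) = 0.0038 M, and Q = [Mn²⁺]·P(H₂) / [H⁺]^2 = 6.3 × 10^4.
E = E° − (0.0592/2) log Q = 1.18 − (0.0592/2)(4.799) = 1.038 V.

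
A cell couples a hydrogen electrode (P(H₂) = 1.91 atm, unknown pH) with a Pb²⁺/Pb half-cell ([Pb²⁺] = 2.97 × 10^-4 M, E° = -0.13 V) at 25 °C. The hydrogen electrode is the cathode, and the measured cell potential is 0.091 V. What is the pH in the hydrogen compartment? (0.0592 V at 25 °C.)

E°_cell = 0.13 V and n = 2.
log Q = n(E° − E)/0.0592 = 2×(0.13 − 0.091)/0.0592 = 1.318.
With Q = [Pb²⁺]·P(H₂) / [H⁺]^2, solving for [H⁺] gives log[H⁺] = -2.282, so pH = 2.28.

pH = 2.28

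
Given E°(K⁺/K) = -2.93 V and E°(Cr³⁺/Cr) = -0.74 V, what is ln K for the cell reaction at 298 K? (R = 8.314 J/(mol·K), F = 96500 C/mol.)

E°_cell = -0.74 − (-2.93) = 2.19 V, with n = 3 electrons transferred.
At equilibrium E = 0, so the Nernst equation gives ln K = nFE°/RT = (3)(96500)(2.19)/((8.314)(298)) = 255.90.

ln K = 255.9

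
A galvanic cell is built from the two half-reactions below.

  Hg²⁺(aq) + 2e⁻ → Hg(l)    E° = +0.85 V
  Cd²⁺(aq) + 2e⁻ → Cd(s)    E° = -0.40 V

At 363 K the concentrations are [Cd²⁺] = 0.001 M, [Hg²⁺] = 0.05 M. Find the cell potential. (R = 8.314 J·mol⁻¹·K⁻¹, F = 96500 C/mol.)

The Hg²⁺/Hg couple has the higher reduction potential and acts as the cathode, so E°_cell = +0.85 − (-0.40) = 1.25 V.
Balancing electrons gives n = 2; the reaction quotient is Q = [Cd²⁺]/[Hg²⁺] = 0.0200.
E = E° − (RT/nF) ln Q = 1.25 − (8.314×363)/(2×96500) × (-3.912) = 1.250 + 0.061 = 1.311 V.

1.31 V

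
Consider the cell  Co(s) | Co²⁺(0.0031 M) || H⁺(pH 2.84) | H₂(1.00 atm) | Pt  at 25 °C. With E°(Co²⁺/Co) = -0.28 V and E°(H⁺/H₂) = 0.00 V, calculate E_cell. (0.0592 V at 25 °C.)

The hydrogen couple is the cathode, so E°_cell = 0.28 V; n = 2.
[H⁺] = 10^(−2.84) = 0.0014 M, and Q = [Co²⁺]·P(H₂) / [H⁺]^2 = 1480.
E = E° − (0.0592/2) log Q = 0.28 − (0.0592/2)(3.171) = 0.186 V.

0.19 V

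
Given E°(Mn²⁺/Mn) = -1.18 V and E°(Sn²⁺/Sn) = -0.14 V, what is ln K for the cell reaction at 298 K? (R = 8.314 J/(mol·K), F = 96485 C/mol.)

E°_cell = -0.14 − (-1.18) = 1.04 V, with n = 2 electrons transferred.
At equilibrium E = 0, so the Nernst equation gives ln K = nFE°/RT = (2)(96485)(1.04)/((8.314)(298)) = 81.00.

ln K = 81.0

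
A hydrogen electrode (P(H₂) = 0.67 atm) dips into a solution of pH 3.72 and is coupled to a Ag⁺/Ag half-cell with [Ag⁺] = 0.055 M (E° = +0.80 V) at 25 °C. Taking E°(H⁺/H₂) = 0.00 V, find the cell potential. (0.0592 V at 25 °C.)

The Ag⁺/Ag couple is the cathode, so E°_cell = 0.80 V; n = 2.
[H⁺] = 10^(−3.72) = 1.9 × 10^-4 M, and Q = [H⁺]^2 / ([Ag⁺]^2·P(H₂)) = 1.79 × 10^-5.
E = E° − (0.0592/2) log Q = 0.80 − (0.0592/2)(-4.747) = 0.941 V.

0.94 V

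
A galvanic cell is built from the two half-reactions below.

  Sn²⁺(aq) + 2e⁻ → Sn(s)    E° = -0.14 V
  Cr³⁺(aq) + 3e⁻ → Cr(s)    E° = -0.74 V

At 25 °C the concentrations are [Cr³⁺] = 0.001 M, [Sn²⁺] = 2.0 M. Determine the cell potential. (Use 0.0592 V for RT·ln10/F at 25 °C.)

0.668 V

The Sn²⁺/Sn couple has the higher reduction potential and acts as the cathode, so E°_cell = -0.14 − (-0.74) = 0.60 V.
Balancing electrons gives n = 6; the reaction quotient is Q = [Cr³⁺]^2/[Sn²⁺]^3 = 1.25 × 10^-7.
At 25 °C, E = E° − (0.0592/n) log Q = 0.60 − (0.0592/6)(-6.903) = 0.600 + 0.068 = 0.668 V.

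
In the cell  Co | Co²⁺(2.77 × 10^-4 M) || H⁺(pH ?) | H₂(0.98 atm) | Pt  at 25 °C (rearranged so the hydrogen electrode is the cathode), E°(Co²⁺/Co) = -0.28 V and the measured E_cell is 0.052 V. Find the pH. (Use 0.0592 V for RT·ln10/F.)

pH = 5.63

E°_cell = 0.28 V and n = 2.
log Q = n(E° − E)/0.0592 = 2×(0.28 − 0.052)/0.0592 = 7.703.
With Q = [Co²⁺]·P(H₂) / [H⁺]^2, solving for [H⁺] gives log[H⁺] = -5.634, so pH = 5.63.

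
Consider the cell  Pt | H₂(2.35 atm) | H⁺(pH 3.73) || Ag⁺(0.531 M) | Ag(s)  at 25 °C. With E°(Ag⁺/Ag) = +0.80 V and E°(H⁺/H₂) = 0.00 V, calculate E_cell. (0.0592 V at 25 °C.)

1.02 V

The Ag⁺/Ag couple is the cathode, so E°_cell = 0.80 V; n = 2.
[H⁺] = 10^(−3.73) = 1.9 × 10^-4 M, and Q = [H⁺]^2 / ([Ag⁺]^2·P(H₂)) = 5.23 × 10^-8.
E = E° − (0.0592/2) log Q = 0.80 − (0.0592/2)(-7.281) = 1.016 V.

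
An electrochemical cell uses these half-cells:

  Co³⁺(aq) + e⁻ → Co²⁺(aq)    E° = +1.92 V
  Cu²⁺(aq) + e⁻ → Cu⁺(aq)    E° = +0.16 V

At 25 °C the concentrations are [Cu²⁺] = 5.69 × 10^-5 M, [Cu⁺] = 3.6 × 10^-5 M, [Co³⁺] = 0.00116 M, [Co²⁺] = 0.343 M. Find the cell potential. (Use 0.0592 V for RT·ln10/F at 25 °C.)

The Co³⁺/Co²⁺ couple has the higher reduction potential and acts as the cathode, so E°_cell = +1.92 − (+0.16) = 1.76 V.
Balancing electrons gives n = 1; the reaction quotient is Q = [Cu²⁺]·[Co²⁺]/([Cu⁺]·[Co³⁺]) = 467.
At 25 °C, E = E° − (0.0592/n) log Q = 1.76 − (0.0592/1)(2.670) = 1.760 − 0.158 = 1.602 V.

1.60 V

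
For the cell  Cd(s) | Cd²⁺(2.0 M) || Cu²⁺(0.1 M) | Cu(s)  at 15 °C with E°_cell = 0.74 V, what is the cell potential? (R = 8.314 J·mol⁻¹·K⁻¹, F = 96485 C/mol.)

Balancing electrons gives n = 2; the reaction quotient is Q = [Cd²⁺]/[Cu²⁺] = 20.0.
E = E° − (RT/nF) ln Q = 0.74 − (8.314×288)/(2×96485) × (2.996) = 0.740 − 0.037 = 0.703 V.

0.703 V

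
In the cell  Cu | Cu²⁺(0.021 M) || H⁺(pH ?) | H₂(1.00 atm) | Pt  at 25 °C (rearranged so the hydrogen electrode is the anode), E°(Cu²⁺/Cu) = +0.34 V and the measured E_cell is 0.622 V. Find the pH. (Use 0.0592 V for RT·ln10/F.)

E°_cell = 0.34 V and n = 2.
log Q = n(E° − E)/0.0592 = 2×(0.34 − 0.622)/0.0592 = -9.527.
With Q = [H⁺]^2 / ([Cu²⁺]·P(H₂)), solving for [H⁺] gives log[H⁺] = -5.602, so pH = 5.60.

pH = 5.60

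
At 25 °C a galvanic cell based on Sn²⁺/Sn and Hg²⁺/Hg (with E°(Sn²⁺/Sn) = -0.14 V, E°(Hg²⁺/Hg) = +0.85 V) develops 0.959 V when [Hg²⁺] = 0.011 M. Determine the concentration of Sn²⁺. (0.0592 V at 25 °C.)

From the Nernst equation, log Q = n(E° − E)/0.0592 = 2(0.99 − 0.959)/0.0592 = 1.047, so Q = 11.2.
With Q = [Sn²⁺]/[Hg²⁺] and the known concentrations, [Sn²⁺] in the numerator gives [Sn²⁺] = 0.12 M.

0.12 M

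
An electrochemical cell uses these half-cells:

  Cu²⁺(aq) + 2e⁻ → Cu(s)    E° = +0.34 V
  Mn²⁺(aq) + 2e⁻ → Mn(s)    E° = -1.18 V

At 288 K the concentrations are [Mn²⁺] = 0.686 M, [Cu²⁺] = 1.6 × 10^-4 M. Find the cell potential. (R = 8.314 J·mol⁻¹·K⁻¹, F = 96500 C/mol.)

1.42 V

The Cu²⁺/Cu couple has the higher reduction potential and acts as the cathode, so E°_cell = +0.34 − (-1.18) = 1.52 V.
Balancing electrons gives n = 2; the reaction quotient is Q = [Mn²⁺]/[Cu²⁺] = 4290.
E = E° − (RT/nF) ln Q = 1.52 − (8.314×288)/(2×96500) × (8.363) = 1.520 − 0.104 = 1.416 V.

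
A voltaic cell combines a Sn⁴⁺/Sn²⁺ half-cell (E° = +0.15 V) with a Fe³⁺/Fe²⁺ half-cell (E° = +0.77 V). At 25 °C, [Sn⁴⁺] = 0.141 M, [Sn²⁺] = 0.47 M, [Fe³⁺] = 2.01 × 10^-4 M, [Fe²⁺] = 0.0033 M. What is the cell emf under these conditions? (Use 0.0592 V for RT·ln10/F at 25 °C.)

0.564 V

The Fe³⁺/Fe²⁺ couple has the higher reduction potential and acts as the cathode, so E°_cell = +0.77 − (+0.15) = 0.62 V.
Balancing electrons gives n = 2; the reaction quotient is Q = [Sn⁴⁺]·[Fe²⁺]^2/([Sn²⁺]·[Fe³⁺]^2) = 80.9.
At 25 °C, E = E° − (0.0592/n) log Q = 0.62 − (0.0592/2)(1.908) = 0.620 − 0.056 = 0.564 V.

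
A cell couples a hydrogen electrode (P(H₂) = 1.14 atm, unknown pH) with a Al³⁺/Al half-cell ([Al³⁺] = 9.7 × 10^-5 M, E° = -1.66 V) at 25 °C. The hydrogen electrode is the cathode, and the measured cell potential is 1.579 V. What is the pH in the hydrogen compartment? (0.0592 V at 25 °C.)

E°_cell = 1.66 V and n = 6.
log Q = n(E° − E)/0.0592 = 6×(1.66 − 1.579)/0.0592 = 8.209.
With Q = [Al³⁺]^2·P(H₂)^3 / [H⁺]^6, solving for [H⁺] gives log[H⁺] = -2.678, so pH = 2.68.

pH = 2.68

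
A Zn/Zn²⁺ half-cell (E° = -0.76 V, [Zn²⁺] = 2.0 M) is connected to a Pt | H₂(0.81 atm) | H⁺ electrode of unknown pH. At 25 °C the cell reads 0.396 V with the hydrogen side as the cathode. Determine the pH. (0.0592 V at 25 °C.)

E°_cell = 0.76 V and n = 2.
log Q = n(E° − E)/0.0592 = 2×(0.76 − 0.396)/0.0592 = 12.297.
With Q = [Zn²⁺]·P(H₂) / [H⁺]^2, solving for [H⁺] gives log[H⁺] = -6.044, so pH = 6.04.

pH = 6.04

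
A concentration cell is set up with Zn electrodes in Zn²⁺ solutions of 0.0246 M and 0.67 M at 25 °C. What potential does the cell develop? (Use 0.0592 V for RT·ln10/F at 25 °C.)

Both half-cells are Zn²⁺/Zn, so E°_cell = 0. The concentrated side is the cathode; the cell reaction moves Zn²⁺ from high to low concentration with n = 2.
Q = [Zn²⁺]_dilute/[Zn²⁺]_conc = 0.0246/0.67 = 0.0367.
E = 0 − (0.0592/2) log Q = −(0.0592/2)(-1.435) = 0.0425 V.

0.042 V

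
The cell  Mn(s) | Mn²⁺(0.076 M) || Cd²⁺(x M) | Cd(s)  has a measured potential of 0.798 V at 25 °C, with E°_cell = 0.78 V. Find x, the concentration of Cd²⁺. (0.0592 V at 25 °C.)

From the Nernst equation, log Q = n(E° − E)/0.0592 = 2(0.78 − 0.798)/0.0592 = -0.608, so Q = 0.247.
With Q = [Mn²⁺]/[Cd²⁺] and the known concentrations, [Cd²⁺] in the denominator gives [Cd²⁺] = 0.31 M.

0.31 M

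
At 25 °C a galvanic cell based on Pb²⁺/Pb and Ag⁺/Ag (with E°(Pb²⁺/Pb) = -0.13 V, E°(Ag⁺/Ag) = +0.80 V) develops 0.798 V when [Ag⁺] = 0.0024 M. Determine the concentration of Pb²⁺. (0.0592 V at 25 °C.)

0.17 M

From the Nernst equation, log Q = n(E° − E)/0.0592 = 2(0.93 − 0.798)/0.0592 = 4.459, so Q = 2.88 × 10^4.
With Q = [Pb²⁺]/[Ag⁺]^2 and the known concentrations, [Pb²⁺] in the numerator gives [Pb²⁺] = 0.17 M.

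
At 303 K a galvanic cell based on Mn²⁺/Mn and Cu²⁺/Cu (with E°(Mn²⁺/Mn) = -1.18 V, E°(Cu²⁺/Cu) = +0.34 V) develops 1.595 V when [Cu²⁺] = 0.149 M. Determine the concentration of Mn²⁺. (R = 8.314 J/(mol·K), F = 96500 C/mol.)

From the Nernst equation, ln Q = nF(E° − E)/RT = 2×96500×(1.52 − 1.595)/(8.314×303) = -5.746, so Q = 0.00320.
With Q = [Mn²⁺]/[Cu²⁺] and the known concentrations, [Mn²⁺] in the numerator gives [Mn²⁺] = 4.8 × 10^-4 M.

4.8 × 10^-4 M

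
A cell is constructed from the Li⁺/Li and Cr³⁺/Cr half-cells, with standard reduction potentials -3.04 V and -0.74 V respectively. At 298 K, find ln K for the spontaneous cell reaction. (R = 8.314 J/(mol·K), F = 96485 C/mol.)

ln K = 268.7

E°_cell = -0.74 − (-3.04) = 2.30 V, with n = 3 electrons transferred.
At equilibrium E = 0, so the Nernst equation gives ln K = nFE°/RT = (3)(96485)(2.30)/((8.314)(298)) = 268.71.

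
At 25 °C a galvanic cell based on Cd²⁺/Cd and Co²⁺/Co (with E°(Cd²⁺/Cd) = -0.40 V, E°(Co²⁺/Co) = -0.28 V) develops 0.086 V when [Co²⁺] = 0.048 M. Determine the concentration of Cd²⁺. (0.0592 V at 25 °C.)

From the Nernst equation, log Q = n(E° − E)/0.0592 = 2(0.12 − 0.086)/0.0592 = 1.149, so Q = 14.1.
With Q = [Cd²⁺]/[Co²⁺] and the known concentrations, [Cd²⁺] in the numerator gives [Cd²⁺] = 0.68 M.

0.68 M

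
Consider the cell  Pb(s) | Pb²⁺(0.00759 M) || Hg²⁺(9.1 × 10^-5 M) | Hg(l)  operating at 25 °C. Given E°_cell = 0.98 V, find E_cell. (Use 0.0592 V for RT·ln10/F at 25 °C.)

0.923 V

Balancing electrons gives n = 2; the reaction quotient is Q = [Pb²⁺]/[Hg²⁺] = 83.4.
At 25 °C, E = E° − (0.0592/n) log Q = 0.98 − (0.0592/2)(1.921) = 0.980 − 0.057 = 0.923 V.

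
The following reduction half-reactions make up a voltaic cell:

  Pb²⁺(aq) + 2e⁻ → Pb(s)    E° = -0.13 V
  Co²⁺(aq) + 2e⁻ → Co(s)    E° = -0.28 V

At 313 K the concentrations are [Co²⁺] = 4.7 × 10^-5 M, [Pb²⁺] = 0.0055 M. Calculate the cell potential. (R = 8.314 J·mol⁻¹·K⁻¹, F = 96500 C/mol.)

0.214 V

The Pb²⁺/Pb couple has the higher reduction potential and acts as the cathode, so E°_cell = -0.13 − (-0.28) = 0.15 V.
Balancing electrons gives n = 2; the reaction quotient is Q = [Co²⁺]/[Pb²⁺] = 0.00855.
E = E° − (RT/nF) ln Q = 0.15 − (8.314×313)/(2×96500) × (-4.762) = 0.150 + 0.064 = 0.214 V.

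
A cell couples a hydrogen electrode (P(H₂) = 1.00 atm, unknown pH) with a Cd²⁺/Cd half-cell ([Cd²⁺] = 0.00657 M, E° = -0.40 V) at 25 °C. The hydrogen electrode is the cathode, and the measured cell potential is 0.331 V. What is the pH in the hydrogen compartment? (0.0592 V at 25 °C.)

E°_cell = 0.40 V and n = 2.
log Q = n(E° − E)/0.0592 = 2×(0.40 − 0.331)/0.0592 = 2.331.
With Q = [Cd²⁺]·P(H₂) / [H⁺]^2, solving for [H⁺] gives log[H⁺] = -2.257, so pH = 2.26.

pH = 2.26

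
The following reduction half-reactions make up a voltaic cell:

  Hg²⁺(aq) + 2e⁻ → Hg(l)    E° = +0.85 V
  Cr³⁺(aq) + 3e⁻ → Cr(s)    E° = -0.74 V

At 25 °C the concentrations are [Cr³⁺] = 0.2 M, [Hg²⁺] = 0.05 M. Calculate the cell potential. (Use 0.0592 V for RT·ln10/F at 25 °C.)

1.57 V

The Hg²⁺/Hg couple has the higher reduction potential and acts as the cathode, so E°_cell = +0.85 − (-0.74) = 1.59 V.
Balancing electrons gives n = 6; the reaction quotient is Q = [Cr³⁺]^2/[Hg²⁺]^3 = 320.
At 25 °C, E = E° − (0.0592/n) log Q = 1.59 − (0.0592/6)(2.505) = 1.590 − 0.025 = 1.565 V.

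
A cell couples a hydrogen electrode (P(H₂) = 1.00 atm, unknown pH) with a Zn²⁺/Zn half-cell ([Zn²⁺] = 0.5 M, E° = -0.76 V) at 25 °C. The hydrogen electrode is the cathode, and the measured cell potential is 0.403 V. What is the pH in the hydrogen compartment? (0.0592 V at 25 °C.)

E°_cell = 0.76 V and n = 2.
log Q = n(E° − E)/0.0592 = 2×(0.76 − 0.403)/0.0592 = 12.061.
With Q = [Zn²⁺]·P(H₂) / [H⁺]^2, solving for [H⁺] gives log[H⁺] = -6.181, so pH = 6.18.

pH = 6.18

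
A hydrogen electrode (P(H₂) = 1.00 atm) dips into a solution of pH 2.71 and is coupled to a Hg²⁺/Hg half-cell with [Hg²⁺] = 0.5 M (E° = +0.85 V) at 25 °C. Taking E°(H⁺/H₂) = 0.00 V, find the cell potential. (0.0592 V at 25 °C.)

1.00 V

The Hg²⁺/Hg couple is the cathode, so E°_cell = 0.85 V; n = 2.
[H⁺] = 10^(−2.71) = 0.0019 M, and Q = [H⁺]^2 / ([Hg²⁺]·P(H₂)) = 7.6 × 10^-6.
E = E° − (0.0592/2) log Q = 0.85 − (0.0592/2)(-5.119) = 1.002 V.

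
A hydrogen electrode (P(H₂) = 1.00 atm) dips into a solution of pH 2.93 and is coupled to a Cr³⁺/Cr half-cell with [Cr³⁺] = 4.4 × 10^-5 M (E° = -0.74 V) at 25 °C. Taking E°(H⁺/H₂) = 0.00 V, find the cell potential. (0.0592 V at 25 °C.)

The hydrogen couple is the cathode, so E°_cell = 0.74 V; n = 6.
[H⁺] = 10^(−2.93) = 0.0012 M, and Q = [Cr³⁺]^2·P(H₂)^3 / [H⁺]^6 = 7.36 × 10^8.
E = E° − (0.0592/6) log Q = 0.74 − (0.0592/6)(8.867) = 0.653 V.

0.65 V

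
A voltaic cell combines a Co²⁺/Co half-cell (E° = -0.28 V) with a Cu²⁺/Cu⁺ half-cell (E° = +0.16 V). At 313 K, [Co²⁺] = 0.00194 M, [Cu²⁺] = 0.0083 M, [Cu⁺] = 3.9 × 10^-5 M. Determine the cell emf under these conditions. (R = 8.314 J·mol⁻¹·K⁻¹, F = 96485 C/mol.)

The Cu²⁺/Cu⁺ couple has the higher reduction potential and acts as the cathode, so E°_cell = +0.16 − (-0.28) = 0.44 V.
Balancing electrons gives n = 2; the reaction quotient is Q = [Co²⁺]·[Cu⁺]^2/[Cu²⁺]^2 = 4.28 × 10^-8.
E = E° − (RT/nF) ln Q = 0.44 − (8.314×313)/(2×96485) × (-16.966) = 0.440 + 0.229 = 0.669 V.

0.669 V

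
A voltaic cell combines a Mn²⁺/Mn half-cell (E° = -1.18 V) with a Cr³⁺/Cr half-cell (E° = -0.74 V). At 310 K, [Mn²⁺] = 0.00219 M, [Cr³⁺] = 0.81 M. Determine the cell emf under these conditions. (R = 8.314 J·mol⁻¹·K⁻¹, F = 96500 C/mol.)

0.520 V

The Cr³⁺/Cr couple has the higher reduction potential and acts as the cathode, so E°_cell = -0.74 − (-1.18) = 0.44 V.
Balancing electrons gives n = 6; the reaction quotient is Q = [Mn²⁺]^3/[Cr³⁺]^2 = 1.6 × 10^-8.
E = E° − (RT/nF) ln Q = 0.44 − (8.314×310)/(6×96500) × (-17.950) = 0.440 + 0.080 = 0.520 V.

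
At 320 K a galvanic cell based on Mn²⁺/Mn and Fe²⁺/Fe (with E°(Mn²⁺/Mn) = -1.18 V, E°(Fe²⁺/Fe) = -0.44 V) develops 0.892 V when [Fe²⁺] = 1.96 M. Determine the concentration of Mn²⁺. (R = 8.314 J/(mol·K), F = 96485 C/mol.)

3.2 × 10^-5 M

From the Nernst equation, ln Q = nF(E° − E)/RT = 2×96485×(0.74 − 0.892)/(8.314×320) = -11.025, so Q = 1.63 × 10^-5.
With Q = [Mn²⁺]/[Fe²⁺] and the known concentrations, [Mn²⁺] in the numerator gives [Mn²⁺] = 3.2 × 10^-5 M.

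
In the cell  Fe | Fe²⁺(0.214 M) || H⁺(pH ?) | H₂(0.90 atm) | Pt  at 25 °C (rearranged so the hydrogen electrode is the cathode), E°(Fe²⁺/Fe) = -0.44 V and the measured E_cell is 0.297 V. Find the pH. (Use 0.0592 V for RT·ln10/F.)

E°_cell = 0.44 V and n = 2.
log Q = n(E° − E)/0.0592 = 2×(0.44 − 0.297)/0.0592 = 4.831.
With Q = [Fe²⁺]·P(H₂) / [H⁺]^2, solving for [H⁺] gives log[H⁺] = -2.773, so pH = 2.77.

pH = 2.77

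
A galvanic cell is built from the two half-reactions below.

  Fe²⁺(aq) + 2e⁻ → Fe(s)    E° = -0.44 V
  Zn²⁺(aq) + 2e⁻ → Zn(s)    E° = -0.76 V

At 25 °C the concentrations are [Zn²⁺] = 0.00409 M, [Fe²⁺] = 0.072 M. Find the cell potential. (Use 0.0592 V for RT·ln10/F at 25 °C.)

0.357 V

The Fe²⁺/Fe couple has the higher reduction potential and acts as the cathode, so E°_cell = -0.44 − (-0.76) = 0.32 V.
Balancing electrons gives n = 2; the reaction quotient is Q = [Zn²⁺]/[Fe²⁺] = 0.0568.
At 25 °C, E = E° − (0.0592/n) log Q = 0.32 − (0.0592/2)(-1.246) = 0.320 + 0.037 = 0.357 V.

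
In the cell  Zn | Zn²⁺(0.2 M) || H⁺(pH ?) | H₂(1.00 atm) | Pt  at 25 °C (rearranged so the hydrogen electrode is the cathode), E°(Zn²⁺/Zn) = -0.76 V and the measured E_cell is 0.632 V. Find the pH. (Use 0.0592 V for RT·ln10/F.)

pH = 2.51

E°_cell = 0.76 V and n = 2.
log Q = n(E° − E)/0.0592 = 2×(0.76 − 0.632)/0.0592 = 4.324.
With Q = [Zn²⁺]·P(H₂) / [H⁺]^2, solving for [H⁺] gives log[H⁺] = -2.512, so pH = 2.51.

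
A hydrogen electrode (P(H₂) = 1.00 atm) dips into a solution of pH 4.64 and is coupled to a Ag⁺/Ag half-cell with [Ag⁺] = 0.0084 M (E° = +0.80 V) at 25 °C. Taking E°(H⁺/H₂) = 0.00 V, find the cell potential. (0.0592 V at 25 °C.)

0.95 V

The Ag⁺/Ag couple is the cathode, so E°_cell = 0.80 V; n = 2.
[H⁺] = 10^(−4.64) = 2.3 × 10^-5 M, and Q = [H⁺]^2 / ([Ag⁺]^2·P(H₂)) = 7.44 × 10^-6.
E = E° − (0.0592/2) log Q = 0.80 − (0.0592/2)(-5.129) = 0.952 V.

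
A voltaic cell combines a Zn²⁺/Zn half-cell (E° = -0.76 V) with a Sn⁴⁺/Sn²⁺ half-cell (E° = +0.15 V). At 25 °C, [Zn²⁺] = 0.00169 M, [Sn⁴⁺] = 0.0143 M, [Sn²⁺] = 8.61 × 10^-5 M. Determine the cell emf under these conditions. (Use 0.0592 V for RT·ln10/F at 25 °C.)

1.06 V

The Sn⁴⁺/Sn²⁺ couple has the higher reduction potential and acts as the cathode, so E°_cell = +0.15 − (-0.76) = 0.91 V.
Balancing electrons gives n = 2; the reaction quotient is Q = [Zn²⁺]·[Sn²⁺]/[Sn⁴⁺] = 1.02 × 10^-5.
At 25 °C, E = E° − (0.0592/n) log Q = 0.91 − (0.0592/2)(-4.992) = 0.910 + 0.148 = 1.058 V.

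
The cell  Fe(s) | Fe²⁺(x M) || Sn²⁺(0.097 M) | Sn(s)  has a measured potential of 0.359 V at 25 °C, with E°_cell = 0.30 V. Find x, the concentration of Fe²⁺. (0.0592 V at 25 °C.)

9.9 × 10^-4 M

From the Nernst equation, log Q = n(E° − E)/0.0592 = 2(0.30 − 0.359)/0.0592 = -1.993, so Q = 0.0102.
With Q = [Fe²⁺]/[Sn²⁺] and the known concentrations, [Fe²⁺] in the numerator gives [Fe²⁺] = 9.9 × 10^-4 M.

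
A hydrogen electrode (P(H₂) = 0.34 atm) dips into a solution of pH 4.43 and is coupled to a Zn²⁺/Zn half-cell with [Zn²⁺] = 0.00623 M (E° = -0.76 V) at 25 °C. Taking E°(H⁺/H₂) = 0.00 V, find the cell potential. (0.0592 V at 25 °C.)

The hydrogen couple is the cathode, so E°_cell = 0.76 V; n = 2.
[H⁺] = 10^(−4.43) = 3.7 × 10^-5 M, and Q = [Zn²⁺]·P(H₂) / [H⁺]^2 = 1.53 × 10^6.
E = E° − (0.0592/2) log Q = 0.76 − (0.0592/2)(6.186) = 0.577 V.

0.58 V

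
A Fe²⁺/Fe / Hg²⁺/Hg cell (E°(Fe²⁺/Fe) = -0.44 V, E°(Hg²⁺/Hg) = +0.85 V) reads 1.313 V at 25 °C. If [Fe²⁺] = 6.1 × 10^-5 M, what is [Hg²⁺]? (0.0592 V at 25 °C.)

3.7 × 10^-4 M

From the Nernst equation, log Q = n(E° − E)/0.0592 = 2(1.29 − 1.313)/0.0592 = -0.777, so Q = 0.167.
With Q = [Fe²⁺]/[Hg²⁺] and the known concentrations, [Hg²⁺] in the denominator gives [Hg²⁺] = 3.7 × 10^-4 M.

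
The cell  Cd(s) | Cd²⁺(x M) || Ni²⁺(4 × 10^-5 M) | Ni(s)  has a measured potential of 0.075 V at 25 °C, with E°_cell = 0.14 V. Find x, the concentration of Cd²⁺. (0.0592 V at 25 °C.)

From the Nernst equation, log Q = n(E° − E)/0.0592 = 2(0.14 − 0.075)/0.0592 = 2.196, so Q = 157.
With Q = [Cd²⁺]/[Ni²⁺] and the known concentrations, [Cd²⁺] in the numerator gives [Cd²⁺] = 0.0063 M.

0.0063 M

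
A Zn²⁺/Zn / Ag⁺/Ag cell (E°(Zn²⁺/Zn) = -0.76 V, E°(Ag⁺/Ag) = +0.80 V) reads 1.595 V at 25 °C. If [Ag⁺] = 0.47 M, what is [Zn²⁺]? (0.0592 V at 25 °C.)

From the Nernst equation, log Q = n(E° − E)/0.0592 = 2(1.56 − 1.595)/0.0592 = -1.182, so Q = 0.0657.
With Q = [Zn²⁺]/[Ag⁺]^2 and the known concentrations, [Zn²⁺] in the numerator gives [Zn²⁺] = 0.015 M.

0.015 M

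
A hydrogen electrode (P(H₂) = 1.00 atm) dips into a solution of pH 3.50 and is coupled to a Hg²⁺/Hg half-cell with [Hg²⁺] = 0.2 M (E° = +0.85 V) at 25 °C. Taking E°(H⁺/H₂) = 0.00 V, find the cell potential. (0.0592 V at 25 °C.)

1.04 V

The Hg²⁺/Hg couple is the cathode, so E°_cell = 0.85 V; n = 2.
[H⁺] = 10^(−3.50) = 3.2 × 10^-4 M, and Q = [H⁺]^2 / ([Hg²⁺]·P(H₂)) = 5 × 10^-7.
E = E° − (0.0592/2) log Q = 0.85 − (0.0592/2)(-6.301) = 1.037 V.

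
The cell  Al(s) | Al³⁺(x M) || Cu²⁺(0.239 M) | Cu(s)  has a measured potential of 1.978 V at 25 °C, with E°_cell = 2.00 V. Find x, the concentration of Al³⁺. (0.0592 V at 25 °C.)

1.5 M

From the Nernst equation, log Q = n(E° − E)/0.0592 = 6(2.00 − 1.978)/0.0592 = 2.230, so Q = 170.
With Q = [Al³⁺]^2/[Cu²⁺]^3 and the known concentrations, [Al³⁺]^2 in the numerator gives [Al³⁺] = 1.5 M.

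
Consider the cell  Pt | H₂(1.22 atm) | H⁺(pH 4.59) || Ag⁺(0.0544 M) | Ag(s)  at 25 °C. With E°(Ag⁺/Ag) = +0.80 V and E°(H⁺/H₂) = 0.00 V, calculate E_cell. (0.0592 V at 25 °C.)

The Ag⁺/Ag couple is the cathode, so E°_cell = 0.80 V; n = 2.
[H⁺] = 10^(−4.59) = 2.6 × 10^-5 M, and Q = [H⁺]^2 / ([Ag⁺]^2·P(H₂)) = 1.83 × 10^-7.
E = E° − (0.0592/2) log Q = 0.80 − (0.0592/2)(-6.738) = 0.999 V.

1.00 V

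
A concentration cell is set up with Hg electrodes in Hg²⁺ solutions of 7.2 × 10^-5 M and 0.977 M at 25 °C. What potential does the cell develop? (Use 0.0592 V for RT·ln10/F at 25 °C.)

0.12 V

Both half-cells are Hg²⁺/Hg, so E°_cell = 0. The concentrated side is the cathode; the cell reaction moves Hg²⁺ from high to low concentration with n = 2.
Q = [Hg²⁺]_dilute/[Hg²⁺]_conc = 7.2 × 10^-5/0.977 = 7.37 × 10^-5.
E = 0 − (0.0592/2) log Q = −(0.0592/2)(-4.133) = 0.1223 V.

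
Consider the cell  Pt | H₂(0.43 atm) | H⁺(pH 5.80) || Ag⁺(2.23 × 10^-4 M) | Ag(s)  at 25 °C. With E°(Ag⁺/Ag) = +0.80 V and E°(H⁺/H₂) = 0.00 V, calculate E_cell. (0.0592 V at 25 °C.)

0.92 V

The Ag⁺/Ag couple is the cathode, so E°_cell = 0.80 V; n = 2.
[H⁺] = 10^(−5.80) = 1.6 × 10^-6 M, and Q = [H⁺]^2 / ([Ag⁺]^2·P(H₂)) = 1.17 × 10^-4.
E = E° − (0.0592/2) log Q = 0.80 − (0.0592/2)(-3.930) = 0.916 V.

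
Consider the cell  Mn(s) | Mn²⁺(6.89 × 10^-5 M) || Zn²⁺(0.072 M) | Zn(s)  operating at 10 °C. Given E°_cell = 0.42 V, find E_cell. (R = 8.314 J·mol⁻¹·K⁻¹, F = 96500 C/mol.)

Balancing electrons gives n = 2; the reaction quotient is Q = [Mn²⁺]/[Zn²⁺] = 9.57 × 10^-4.
E = E° − (RT/nF) ln Q = 0.42 − (8.314×283)/(2×96500) × (-6.952) = 0.420 + 0.085 = 0.505 V.

0.505 V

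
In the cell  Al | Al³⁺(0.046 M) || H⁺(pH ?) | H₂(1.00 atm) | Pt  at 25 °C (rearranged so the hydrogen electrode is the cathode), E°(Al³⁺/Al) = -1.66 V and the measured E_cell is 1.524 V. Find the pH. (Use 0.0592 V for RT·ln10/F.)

E°_cell = 1.66 V and n = 6.
log Q = n(E° − E)/0.0592 = 6×(1.66 − 1.524)/0.0592 = 13.784.
With Q = [Al³⁺]^2·P(H₂)^3 / [H⁺]^6, solving for [H⁺] gives log[H⁺] = -2.743, so pH = 2.74.

pH = 2.74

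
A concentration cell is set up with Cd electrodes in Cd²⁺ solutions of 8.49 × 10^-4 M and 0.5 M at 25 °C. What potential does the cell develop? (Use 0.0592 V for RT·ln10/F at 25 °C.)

0.082 V

Both half-cells are Cd²⁺/Cd, so E°_cell = 0. The concentrated side is the cathode; the cell reaction moves Cd²⁺ from high to low concentration with n = 2.
Q = [Cd²⁺]_dilute/[Cd²⁺]_conc = 8.49 × 10^-4/0.5 = 0.00170.
E = 0 − (0.0592/2) log Q = −(0.0592/2)(-2.770) = 0.0820 V.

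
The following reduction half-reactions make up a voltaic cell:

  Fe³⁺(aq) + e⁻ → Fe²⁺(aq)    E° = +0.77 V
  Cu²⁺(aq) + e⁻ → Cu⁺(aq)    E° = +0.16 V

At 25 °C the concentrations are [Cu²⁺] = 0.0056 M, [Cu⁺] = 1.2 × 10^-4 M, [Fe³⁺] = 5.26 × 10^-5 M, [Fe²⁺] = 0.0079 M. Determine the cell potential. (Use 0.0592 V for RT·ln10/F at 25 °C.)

0.382 V

The Fe³⁺/Fe²⁺ couple has the higher reduction potential and acts as the cathode, so E°_cell = +0.77 − (+0.16) = 0.61 V.
Balancing electrons gives n = 1; the reaction quotient is Q = [Cu²⁺]·[Fe²⁺]/([Cu⁺]·[Fe³⁺]) = 7010.
At 25 °C, E = E° − (0.0592/n) log Q = 0.61 − (0.0592/1)(3.846) = 0.610 − 0.228 = 0.382 V.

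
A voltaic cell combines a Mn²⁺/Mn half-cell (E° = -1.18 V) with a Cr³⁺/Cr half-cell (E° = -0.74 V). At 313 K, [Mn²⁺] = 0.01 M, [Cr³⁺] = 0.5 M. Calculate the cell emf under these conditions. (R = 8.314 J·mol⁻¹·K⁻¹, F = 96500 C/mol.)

The Cr³⁺/Cr couple has the higher reduction potential and acts as the cathode, so E°_cell = -0.74 − (-1.18) = 0.44 V.
Balancing electrons gives n = 6; the reaction quotient is Q = [Mn²⁺]^3/[Cr³⁺]^2 = 4 × 10^-6.
E = E° − (RT/nF) ln Q = 0.44 − (8.314×313)/(6×96500) × (-12.429) = 0.440 + 0.056 = 0.496 V.

0.496 V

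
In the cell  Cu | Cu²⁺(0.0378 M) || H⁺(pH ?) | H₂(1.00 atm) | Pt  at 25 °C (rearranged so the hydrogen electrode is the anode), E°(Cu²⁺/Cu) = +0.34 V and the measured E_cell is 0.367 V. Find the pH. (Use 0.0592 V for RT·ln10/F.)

E°_cell = 0.34 V and n = 2.
log Q = n(E° − E)/0.0592 = 2×(0.34 − 0.367)/0.0592 = -0.912.
With Q = [H⁺]^2 / ([Cu²⁺]·P(H₂)), solving for [H⁺] gives log[H⁺] = -1.167, so pH = 1.17.

pH = 1.17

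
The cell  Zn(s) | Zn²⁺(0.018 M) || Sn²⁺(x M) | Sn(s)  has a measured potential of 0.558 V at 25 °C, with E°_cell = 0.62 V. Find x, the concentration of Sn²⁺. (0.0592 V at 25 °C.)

1.4 × 10^-4 M

From the Nernst equation, log Q = n(E° − E)/0.0592 = 2(0.62 − 0.558)/0.0592 = 2.095, so Q = 124.
With Q = [Zn²⁺]/[Sn²⁺] and the known concentrations, [Sn²⁺] in the denominator gives [Sn²⁺] = 1.4 × 10^-4 M.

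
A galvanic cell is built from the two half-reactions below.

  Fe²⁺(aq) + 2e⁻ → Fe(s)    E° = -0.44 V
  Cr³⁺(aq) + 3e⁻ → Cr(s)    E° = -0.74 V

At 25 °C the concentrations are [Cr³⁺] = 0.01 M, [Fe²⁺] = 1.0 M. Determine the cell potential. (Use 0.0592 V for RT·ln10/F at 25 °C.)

The Fe²⁺/Fe couple has the higher reduction potential and acts as the cathode, so E°_cell = -0.44 − (-0.74) = 0.30 V.
Balancing electrons gives n = 6; the reaction quotient is Q = [Cr³⁺]^2/[Fe²⁺]^3 = 1 × 10^-4.
At 25 °C, E = E° − (0.0592/n) log Q = 0.30 − (0.0592/6)(-4.000) = 0.300 + 0.039 = 0.339 V.

0.339 V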